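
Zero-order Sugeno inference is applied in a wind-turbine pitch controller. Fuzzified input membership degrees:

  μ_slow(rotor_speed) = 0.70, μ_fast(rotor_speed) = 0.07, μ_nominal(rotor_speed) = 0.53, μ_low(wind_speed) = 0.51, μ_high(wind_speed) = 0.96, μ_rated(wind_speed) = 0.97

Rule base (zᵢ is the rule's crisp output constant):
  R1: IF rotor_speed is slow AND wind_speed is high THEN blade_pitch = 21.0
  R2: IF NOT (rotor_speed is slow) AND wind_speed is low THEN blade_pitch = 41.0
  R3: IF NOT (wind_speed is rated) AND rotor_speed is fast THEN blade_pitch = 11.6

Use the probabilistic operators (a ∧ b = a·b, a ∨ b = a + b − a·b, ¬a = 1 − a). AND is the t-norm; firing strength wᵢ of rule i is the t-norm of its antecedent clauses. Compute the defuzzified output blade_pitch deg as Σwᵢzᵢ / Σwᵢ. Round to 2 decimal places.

R1 (z=21.0): slow=0.70, high=0.96; AND[a·b] → w = 0.6720
R2 (z=41.0): ¬slow=1−0.70=0.30, low=0.51; AND[a·b] → w = 0.1530
R3 (z=11.6): ¬rated=1−0.97=0.03, fast=0.07; AND[a·b] → w = 0.0021
Weighted average = (0.6720·21.0 + 0.1530·41.0 + 0.0021·11.6) / (0.6720 + 0.1530 + 0.0021)
  = 20.4094 / 0.8271 = 24.68

24.68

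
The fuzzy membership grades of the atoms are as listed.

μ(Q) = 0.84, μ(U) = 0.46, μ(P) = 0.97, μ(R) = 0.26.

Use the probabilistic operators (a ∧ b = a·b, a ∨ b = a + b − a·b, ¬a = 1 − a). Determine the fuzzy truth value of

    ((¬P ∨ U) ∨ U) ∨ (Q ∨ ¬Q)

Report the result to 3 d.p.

0.962

¬P = 1 − 0.9700 = 0.0300
¬P ∨ U = a + b − a·b on (0.0300, 0.4600) = 0.4762
(¬P ∨ U) ∨ U = a + b − a·b on (0.4762, 0.4600) = 0.7171
¬Q = 1 − 0.8400 = 0.1600
Q ∨ ¬Q = a + b − a·b on (0.8400, 0.1600) = 0.8656
((¬P ∨ U) ∨ U) ∨ (Q ∨ ¬Q) = a + b − a·b on (0.7171, 0.8656) = 0.9620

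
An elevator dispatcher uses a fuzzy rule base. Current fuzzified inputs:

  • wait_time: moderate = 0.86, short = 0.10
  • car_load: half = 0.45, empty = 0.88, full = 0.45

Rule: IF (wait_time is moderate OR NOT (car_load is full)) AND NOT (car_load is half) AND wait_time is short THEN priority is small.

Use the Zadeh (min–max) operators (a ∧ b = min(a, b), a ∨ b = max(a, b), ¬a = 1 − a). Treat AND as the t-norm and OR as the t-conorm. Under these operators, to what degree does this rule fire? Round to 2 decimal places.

firing strength: (moderate=0.86 OR ¬full=1−0.45=0.55) = 0.86; AND[min(a, b)] with ¬half=1−0.45=0.55, short=0.10 → w = 0.10

0.10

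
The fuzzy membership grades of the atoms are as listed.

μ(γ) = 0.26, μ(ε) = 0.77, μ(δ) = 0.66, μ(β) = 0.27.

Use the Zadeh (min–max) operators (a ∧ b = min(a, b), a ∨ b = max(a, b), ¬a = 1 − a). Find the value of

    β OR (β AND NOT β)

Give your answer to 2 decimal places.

NOT β = 1 − 0.27 = 0.73
β AND NOT β = min(a, b) on (0.27, 0.73) = 0.27
β OR (β AND NOT β) = max(a, b) on (0.27, 0.27) = 0.27

0.27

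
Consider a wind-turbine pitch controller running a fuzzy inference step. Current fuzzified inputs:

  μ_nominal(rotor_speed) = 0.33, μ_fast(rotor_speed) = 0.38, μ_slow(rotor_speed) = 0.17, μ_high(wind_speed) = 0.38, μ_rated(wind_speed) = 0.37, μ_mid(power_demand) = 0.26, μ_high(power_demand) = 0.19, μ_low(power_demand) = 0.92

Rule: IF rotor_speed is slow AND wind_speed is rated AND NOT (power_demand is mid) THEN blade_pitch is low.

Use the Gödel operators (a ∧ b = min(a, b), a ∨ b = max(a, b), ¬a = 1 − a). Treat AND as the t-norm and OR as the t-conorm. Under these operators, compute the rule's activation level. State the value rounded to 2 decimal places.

0.17

firing strength: slow=0.17, rated=0.37, ¬mid=1−0.26=0.74; AND[min(a, b)] → w = 0.17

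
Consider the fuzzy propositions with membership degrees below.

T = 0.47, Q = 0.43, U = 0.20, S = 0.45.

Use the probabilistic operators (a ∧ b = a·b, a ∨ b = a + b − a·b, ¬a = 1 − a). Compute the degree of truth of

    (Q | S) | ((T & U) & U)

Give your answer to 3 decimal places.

0.692

Q | S = a + b − a·b on (0.4300, 0.4500) = 0.6865
T & U = a·b on (0.4700, 0.2000) = 0.0940
(T & U) & U = a·b on (0.0940, 0.2000) = 0.0188
(Q | S) | ((T & U) & U) = a + b − a·b on (0.6865, 0.0188) = 0.6924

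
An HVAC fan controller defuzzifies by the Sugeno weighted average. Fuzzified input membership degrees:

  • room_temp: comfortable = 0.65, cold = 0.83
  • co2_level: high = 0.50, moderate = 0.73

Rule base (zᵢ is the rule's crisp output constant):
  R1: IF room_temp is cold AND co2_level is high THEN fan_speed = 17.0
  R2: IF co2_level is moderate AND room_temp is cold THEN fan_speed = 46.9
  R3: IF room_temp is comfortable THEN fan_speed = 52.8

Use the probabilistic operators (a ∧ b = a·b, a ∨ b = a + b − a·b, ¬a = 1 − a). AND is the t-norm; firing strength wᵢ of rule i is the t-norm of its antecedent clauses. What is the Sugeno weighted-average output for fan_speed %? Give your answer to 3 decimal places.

R1 (z=17.0): cold=0.83, high=0.50; AND[a·b] → w = 0.4150
R2 (z=46.9): moderate=0.73, cold=0.83; AND[a·b] → w = 0.6059
R3 (z=52.8): comfortable=0.65 → w = 0.6500
Weighted average = (0.4150·17.0 + 0.6059·46.9 + 0.6500·52.8) / (0.4150 + 0.6059 + 0.6500)
  = 69.7917 / 1.6709 = 41.769

41.769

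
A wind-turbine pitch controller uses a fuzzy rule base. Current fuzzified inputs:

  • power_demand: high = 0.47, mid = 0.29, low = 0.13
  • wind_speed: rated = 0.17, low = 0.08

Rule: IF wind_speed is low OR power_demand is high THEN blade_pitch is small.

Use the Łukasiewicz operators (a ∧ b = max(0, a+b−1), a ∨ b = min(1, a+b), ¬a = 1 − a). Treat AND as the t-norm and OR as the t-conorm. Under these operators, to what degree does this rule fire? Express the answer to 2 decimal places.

0.55

firing strength: low=0.08, high=0.47; OR[min(1, a+b)] → w = 0.55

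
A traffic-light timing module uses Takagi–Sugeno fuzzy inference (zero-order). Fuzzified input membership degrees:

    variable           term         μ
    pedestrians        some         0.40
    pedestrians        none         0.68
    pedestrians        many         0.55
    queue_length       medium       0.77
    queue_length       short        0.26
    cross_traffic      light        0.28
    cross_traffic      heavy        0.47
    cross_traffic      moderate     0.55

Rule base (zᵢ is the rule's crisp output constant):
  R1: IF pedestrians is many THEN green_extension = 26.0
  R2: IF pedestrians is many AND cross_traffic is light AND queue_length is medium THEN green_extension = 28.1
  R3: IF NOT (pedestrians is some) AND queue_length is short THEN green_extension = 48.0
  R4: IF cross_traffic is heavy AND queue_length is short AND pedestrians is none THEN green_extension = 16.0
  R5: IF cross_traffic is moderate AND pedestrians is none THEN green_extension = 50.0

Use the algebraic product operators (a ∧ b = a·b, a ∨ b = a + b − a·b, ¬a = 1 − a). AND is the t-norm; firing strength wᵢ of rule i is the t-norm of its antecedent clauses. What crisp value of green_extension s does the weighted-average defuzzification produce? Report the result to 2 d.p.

R1 (z=26.0): many=0.55 → w = 0.5500
R2 (z=28.1): many=0.55, light=0.28, medium=0.77; AND[a·b] → w = 0.1186
R3 (z=48.0): ¬some=1−0.40=0.60, short=0.26; AND[a·b] → w = 0.1560
R4 (z=16.0): heavy=0.47, short=0.26, none=0.68; AND[a·b] → w = 0.0831
R5 (z=50.0): moderate=0.55, none=0.68; AND[a·b] → w = 0.3740
Weighted average = (0.5500·26.0 + 0.1186·28.1 + 0.1560·48.0 + 0.0831·16.0 + 0.3740·50.0) / (0.5500 + 0.1186 + 0.1560 + 0.0831 + 0.3740)
  = 45.1496 / 1.2817 = 35.23

35.23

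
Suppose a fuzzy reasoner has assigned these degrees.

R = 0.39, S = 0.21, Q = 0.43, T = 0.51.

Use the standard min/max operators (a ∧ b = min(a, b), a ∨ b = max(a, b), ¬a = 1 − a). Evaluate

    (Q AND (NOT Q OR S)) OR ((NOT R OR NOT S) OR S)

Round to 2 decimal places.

NOT Q = 1 − 0.43 = 0.57
NOT Q OR S = max(a, b) on (0.57, 0.21) = 0.57
Q AND (NOT Q OR S) = min(a, b) on (0.43, 0.57) = 0.43
NOT R = 1 − 0.39 = 0.61
NOT S = 1 − 0.21 = 0.79
NOT R OR NOT S = max(a, b) on (0.61, 0.79) = 0.79
(NOT R OR NOT S) OR S = max(a, b) on (0.79, 0.21) = 0.79
(Q AND (NOT Q OR S)) OR ((NOT R OR NOT S) OR S) = max(a, b) on (0.43, 0.79) = 0.79

0.79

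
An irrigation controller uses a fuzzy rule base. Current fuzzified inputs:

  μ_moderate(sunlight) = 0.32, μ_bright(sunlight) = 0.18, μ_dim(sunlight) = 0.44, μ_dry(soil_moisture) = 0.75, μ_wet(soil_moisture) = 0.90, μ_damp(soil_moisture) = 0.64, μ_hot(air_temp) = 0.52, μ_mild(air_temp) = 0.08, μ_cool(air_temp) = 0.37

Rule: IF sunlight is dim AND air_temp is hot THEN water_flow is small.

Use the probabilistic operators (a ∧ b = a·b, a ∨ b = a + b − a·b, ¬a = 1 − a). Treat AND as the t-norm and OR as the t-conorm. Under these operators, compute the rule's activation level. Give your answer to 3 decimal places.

firing strength: dim=0.44, hot=0.52; AND[a·b] → w = 0.2288

0.229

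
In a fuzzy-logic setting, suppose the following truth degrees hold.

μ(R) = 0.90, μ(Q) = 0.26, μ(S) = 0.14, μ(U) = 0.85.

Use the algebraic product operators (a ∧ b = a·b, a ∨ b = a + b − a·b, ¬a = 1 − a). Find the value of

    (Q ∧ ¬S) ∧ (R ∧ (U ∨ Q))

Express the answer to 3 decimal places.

¬S = 1 − 0.1400 = 0.8600
Q ∧ ¬S = a·b on (0.2600, 0.8600) = 0.2236
U ∨ Q = a + b − a·b on (0.8500, 0.2600) = 0.8890
R ∧ (U ∨ Q) = a·b on (0.9000, 0.8890) = 0.8001
(Q ∧ ¬S) ∧ (R ∧ (U ∨ Q)) = a·b on (0.2236, 0.8001) = 0.1789

0.179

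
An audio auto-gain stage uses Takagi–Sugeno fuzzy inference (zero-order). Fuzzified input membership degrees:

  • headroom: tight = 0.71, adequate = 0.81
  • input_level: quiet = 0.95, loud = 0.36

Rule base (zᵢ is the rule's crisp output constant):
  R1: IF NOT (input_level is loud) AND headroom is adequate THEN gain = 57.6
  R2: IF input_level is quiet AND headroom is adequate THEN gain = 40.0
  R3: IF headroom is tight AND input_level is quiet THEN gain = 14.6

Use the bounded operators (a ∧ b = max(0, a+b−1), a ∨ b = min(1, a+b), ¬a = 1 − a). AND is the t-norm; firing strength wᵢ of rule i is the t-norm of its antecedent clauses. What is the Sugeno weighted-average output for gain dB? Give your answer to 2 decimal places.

35.27

R1 (z=57.6): ¬loud=1−0.36=0.64, adequate=0.81; AND[max(0, a+b−1)] → w = 0.45
R2 (z=40.0): quiet=0.95, adequate=0.81; AND[max(0, a+b−1)] → w = 0.76
R3 (z=14.6): tight=0.71, quiet=0.95; AND[max(0, a+b−1)] → w = 0.66
Weighted average = (0.45·57.6 + 0.76·40.0 + 0.66·14.6) / (0.45 + 0.76 + 0.66)
  = 65.9560 / 1.8700 = 35.27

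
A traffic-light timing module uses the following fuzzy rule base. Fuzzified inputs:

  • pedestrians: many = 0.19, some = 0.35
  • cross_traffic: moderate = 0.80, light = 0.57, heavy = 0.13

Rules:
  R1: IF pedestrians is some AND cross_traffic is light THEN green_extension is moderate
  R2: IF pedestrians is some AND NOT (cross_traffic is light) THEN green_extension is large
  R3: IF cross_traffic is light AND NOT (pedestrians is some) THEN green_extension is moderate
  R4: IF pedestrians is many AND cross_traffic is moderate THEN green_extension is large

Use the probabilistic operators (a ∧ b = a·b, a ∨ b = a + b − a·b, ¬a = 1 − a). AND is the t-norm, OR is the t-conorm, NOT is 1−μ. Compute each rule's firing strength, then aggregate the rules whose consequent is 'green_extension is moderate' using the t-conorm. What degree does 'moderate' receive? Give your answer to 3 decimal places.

R1: some=0.35, light=0.57; AND[a·b] → w = 0.1995
R2: some=0.35, ¬light=1−0.57=0.43; AND[a·b] → w = 0.1505
R3: light=0.57, ¬some=1−0.35=0.65; AND[a·b] → w = 0.3705
R4: many=0.19, moderate=0.80; AND[a·b] → w = 0.1520
Rules with consequent 'moderate': {R1, R3} → strengths 0.1995, 0.3705
Aggregate via t-conorm [a + b − a·b]: 0.4961

0.496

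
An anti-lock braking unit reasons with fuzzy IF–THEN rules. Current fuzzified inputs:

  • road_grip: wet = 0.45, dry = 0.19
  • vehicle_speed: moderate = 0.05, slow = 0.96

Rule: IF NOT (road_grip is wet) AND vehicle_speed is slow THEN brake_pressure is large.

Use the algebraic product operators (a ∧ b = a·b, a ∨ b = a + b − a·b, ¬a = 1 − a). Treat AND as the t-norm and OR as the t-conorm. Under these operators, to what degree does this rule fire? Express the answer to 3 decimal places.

0.528

firing strength: ¬wet=1−0.45=0.55, slow=0.96; AND[a·b] → w = 0.5280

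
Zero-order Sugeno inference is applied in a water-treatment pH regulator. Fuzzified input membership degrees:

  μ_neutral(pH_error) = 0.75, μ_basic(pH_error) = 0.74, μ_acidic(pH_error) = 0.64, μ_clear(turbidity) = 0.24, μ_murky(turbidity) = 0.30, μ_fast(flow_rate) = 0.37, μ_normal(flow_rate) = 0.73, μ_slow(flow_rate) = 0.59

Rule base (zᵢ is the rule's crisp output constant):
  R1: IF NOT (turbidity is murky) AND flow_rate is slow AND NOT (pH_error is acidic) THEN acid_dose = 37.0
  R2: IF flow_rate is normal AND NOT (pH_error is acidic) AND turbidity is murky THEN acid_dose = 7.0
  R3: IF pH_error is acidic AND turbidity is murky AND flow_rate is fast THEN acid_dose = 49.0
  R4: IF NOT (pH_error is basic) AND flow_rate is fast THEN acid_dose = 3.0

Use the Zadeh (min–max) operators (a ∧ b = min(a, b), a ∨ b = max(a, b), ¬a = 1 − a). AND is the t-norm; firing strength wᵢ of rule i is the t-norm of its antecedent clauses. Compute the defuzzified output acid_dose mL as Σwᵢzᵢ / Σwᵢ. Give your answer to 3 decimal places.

R1 (z=37.0): ¬murky=1−0.30=0.70, slow=0.59, ¬acidic=1−0.64=0.36; AND[min(a, b)] → w = 0.36
R2 (z=7.0): normal=0.73, ¬acidic=1−0.64=0.36, murky=0.30; AND[min(a, b)] → w = 0.30
R3 (z=49.0): acidic=0.64, murky=0.30, fast=0.37; AND[min(a, b)] → w = 0.30
R4 (z=3.0): ¬basic=1−0.74=0.26, fast=0.37; AND[min(a, b)] → w = 0.26
Weighted average = (0.36·37.0 + 0.30·7.0 + 0.30·49.0 + 0.26·3.0) / (0.36 + 0.30 + 0.30 + 0.26)
  = 30.9000 / 1.2200 = 25.328

25.328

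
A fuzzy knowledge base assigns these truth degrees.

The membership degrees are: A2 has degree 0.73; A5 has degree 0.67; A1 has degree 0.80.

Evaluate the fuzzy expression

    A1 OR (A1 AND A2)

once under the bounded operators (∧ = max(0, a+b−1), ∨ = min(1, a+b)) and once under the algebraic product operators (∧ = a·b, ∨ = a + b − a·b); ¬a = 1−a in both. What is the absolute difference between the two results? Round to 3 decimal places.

Under bounded:
  A1 AND A2 = max(0, a+b−1) on (0.80, 0.73) = 0.53
  A1 OR (A1 AND A2) = min(1, a+b) on (0.80, 0.53) = 1.00
  → value = 1.0000
Under algebraic product:
  A1 AND A2 = a·b on (0.8000, 0.7300) = 0.5840
  A1 OR (A1 AND A2) = a + b − a·b on (0.8000, 0.5840) = 0.9168
  → value = 0.9168
|1.0000 − 0.9168| = 0.083

0.083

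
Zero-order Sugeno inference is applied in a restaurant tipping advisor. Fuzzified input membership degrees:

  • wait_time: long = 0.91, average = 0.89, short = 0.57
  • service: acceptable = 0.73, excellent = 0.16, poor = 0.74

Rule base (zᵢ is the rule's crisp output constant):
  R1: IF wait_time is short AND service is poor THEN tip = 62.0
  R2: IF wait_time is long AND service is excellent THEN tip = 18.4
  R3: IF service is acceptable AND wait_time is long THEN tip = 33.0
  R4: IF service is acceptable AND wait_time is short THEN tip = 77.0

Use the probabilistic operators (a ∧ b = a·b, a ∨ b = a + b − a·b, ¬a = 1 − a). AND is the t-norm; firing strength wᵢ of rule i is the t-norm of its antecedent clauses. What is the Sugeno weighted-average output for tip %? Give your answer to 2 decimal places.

50.24

R1 (z=62.0): short=0.57, poor=0.74; AND[a·b] → w = 0.4218
R2 (z=18.4): long=0.91, excellent=0.16; AND[a·b] → w = 0.1456
R3 (z=33.0): acceptable=0.73, long=0.91; AND[a·b] → w = 0.6643
R4 (z=77.0): acceptable=0.73, short=0.57; AND[a·b] → w = 0.4161
Weighted average = (0.4218·62.0 + 0.1456·18.4 + 0.6643·33.0 + 0.4161·77.0) / (0.4218 + 0.1456 + 0.6643 + 0.4161)
  = 82.7922 / 1.6478 = 50.24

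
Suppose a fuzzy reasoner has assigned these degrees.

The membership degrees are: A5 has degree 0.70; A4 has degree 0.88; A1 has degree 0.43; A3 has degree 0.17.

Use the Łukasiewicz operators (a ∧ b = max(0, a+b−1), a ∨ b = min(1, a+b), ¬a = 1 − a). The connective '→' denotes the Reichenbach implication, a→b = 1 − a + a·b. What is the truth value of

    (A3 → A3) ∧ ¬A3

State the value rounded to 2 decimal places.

0.69

A3 → A3  [Reichenbach: 1 − a + a·b] with a=0.17, b=0.17 → 0.86
¬A3 = 1 − 0.17 = 0.83
(A3 → A3) ∧ ¬A3 = max(0, a+b−1) on (0.86, 0.83) = 0.69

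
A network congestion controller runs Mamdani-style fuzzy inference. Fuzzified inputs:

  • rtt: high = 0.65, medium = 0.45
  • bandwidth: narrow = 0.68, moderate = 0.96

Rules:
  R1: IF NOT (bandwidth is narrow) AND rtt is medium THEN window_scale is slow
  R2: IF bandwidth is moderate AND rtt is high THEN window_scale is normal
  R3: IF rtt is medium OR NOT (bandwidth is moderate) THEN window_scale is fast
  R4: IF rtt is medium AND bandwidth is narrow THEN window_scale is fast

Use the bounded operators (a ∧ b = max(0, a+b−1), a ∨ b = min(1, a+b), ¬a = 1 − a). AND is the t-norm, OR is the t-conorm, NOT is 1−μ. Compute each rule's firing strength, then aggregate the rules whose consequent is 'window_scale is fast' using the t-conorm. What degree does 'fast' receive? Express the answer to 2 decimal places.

R1: ¬narrow=1−0.68=0.32, medium=0.45; AND[max(0, a+b−1)] → w = 0.00
R2: moderate=0.96, high=0.65; AND[max(0, a+b−1)] → w = 0.61
R3: medium=0.45, ¬moderate=1−0.96=0.04; OR[min(1, a+b)] → w = 0.49
R4: medium=0.45, narrow=0.68; AND[max(0, a+b−1)] → w = 0.13
Rules with consequent 'fast': {R3, R4} → strengths 0.49, 0.13
Aggregate via t-conorm [min(1, a+b)]: 0.62

0.62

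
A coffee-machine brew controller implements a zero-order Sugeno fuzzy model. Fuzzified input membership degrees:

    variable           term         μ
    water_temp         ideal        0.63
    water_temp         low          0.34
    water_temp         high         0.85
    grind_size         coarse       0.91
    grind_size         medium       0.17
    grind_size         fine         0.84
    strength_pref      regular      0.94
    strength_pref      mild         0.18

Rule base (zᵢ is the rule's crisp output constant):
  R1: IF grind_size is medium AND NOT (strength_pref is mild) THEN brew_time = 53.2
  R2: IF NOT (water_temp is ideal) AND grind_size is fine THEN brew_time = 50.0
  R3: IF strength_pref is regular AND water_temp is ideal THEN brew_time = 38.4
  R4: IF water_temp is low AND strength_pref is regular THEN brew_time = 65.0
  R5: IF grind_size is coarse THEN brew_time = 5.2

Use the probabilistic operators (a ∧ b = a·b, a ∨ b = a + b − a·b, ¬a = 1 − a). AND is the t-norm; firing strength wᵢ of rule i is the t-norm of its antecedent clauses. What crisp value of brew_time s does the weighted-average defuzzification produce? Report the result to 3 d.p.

31.339

R1 (z=53.2): medium=0.17, ¬mild=1−0.18=0.82; AND[a·b] → w = 0.1394
R2 (z=50.0): ¬ideal=1−0.63=0.37, fine=0.84; AND[a·b] → w = 0.3108
R3 (z=38.4): regular=0.94, ideal=0.63; AND[a·b] → w = 0.5922
R4 (z=65.0): low=0.34, regular=0.94; AND[a·b] → w = 0.3196
R5 (z=5.2): coarse=0.91 → w = 0.9100
Weighted average = (0.1394·53.2 + 0.3108·50.0 + 0.5922·38.4 + 0.3196·65.0 + 0.9100·5.2) / (0.1394 + 0.3108 + 0.5922 + 0.3196 + 0.9100)
  = 71.2026 / 2.2720 = 31.339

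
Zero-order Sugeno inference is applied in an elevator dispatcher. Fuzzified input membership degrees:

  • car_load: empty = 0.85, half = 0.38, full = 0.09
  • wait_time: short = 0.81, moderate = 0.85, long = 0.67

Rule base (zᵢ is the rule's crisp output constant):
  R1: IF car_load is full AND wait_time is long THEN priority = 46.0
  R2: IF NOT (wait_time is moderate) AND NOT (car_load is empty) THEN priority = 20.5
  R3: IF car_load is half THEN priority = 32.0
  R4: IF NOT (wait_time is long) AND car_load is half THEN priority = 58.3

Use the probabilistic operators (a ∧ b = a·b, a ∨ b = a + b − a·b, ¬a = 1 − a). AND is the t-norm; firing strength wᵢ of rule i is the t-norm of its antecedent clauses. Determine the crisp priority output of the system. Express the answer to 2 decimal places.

R1 (z=46.0): full=0.09, long=0.67; AND[a·b] → w = 0.0603
R2 (z=20.5): ¬moderate=1−0.85=0.15, ¬empty=1−0.85=0.15; AND[a·b] → w = 0.0225
R3 (z=32.0): half=0.38 → w = 0.3800
R4 (z=58.3): ¬long=1−0.67=0.33, half=0.38; AND[a·b] → w = 0.1254
Weighted average = (0.0603·46.0 + 0.0225·20.5 + 0.3800·32.0 + 0.1254·58.3) / (0.0603 + 0.0225 + 0.3800 + 0.1254)
  = 22.7059 / 0.5882 = 38.60

38.60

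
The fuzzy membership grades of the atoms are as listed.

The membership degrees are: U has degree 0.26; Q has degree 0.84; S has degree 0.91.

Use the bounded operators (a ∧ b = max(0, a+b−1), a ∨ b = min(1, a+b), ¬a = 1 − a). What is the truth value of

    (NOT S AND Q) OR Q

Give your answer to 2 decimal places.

0.84

NOT S = 1 − 0.91 = 0.09
NOT S AND Q = max(0, a+b−1) on (0.09, 0.84) = 0.00
(NOT S AND Q) OR Q = min(1, a+b) on (0.00, 0.84) = 0.84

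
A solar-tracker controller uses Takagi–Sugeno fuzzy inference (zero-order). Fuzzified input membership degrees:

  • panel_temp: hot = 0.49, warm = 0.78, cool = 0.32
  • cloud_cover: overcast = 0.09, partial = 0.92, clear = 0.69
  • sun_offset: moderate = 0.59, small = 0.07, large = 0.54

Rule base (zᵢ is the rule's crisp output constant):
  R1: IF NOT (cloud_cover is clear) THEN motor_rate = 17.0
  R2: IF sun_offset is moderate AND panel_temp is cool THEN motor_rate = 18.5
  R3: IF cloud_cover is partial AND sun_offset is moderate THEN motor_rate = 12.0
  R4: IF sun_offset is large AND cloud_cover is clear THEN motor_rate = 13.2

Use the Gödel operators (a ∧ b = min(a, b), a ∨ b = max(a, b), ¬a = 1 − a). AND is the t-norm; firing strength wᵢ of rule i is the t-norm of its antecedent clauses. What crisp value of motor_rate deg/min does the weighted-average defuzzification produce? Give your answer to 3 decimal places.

R1 (z=17.0): ¬clear=1−0.69=0.31 → w = 0.31
R2 (z=18.5): moderate=0.59, cool=0.32; AND[min(a, b)] → w = 0.32
R3 (z=12.0): partial=0.92, moderate=0.59; AND[min(a, b)] → w = 0.59
R4 (z=13.2): large=0.54, clear=0.69; AND[min(a, b)] → w = 0.54
Weighted average = (0.31·17.0 + 0.32·18.5 + 0.59·12.0 + 0.54·13.2) / (0.31 + 0.32 + 0.59 + 0.54)
  = 25.3980 / 1.7600 = 14.431

14.431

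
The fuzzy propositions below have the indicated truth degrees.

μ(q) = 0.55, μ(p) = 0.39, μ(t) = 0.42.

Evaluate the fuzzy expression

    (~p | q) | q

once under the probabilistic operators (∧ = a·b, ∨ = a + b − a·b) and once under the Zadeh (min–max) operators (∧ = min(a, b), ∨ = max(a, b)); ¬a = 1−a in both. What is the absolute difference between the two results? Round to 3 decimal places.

Under probabilistic:
  ~p = 1 − 0.3900 = 0.6100
  ~p | q = a + b − a·b on (0.6100, 0.5500) = 0.8245
  (~p | q) | q = a + b − a·b on (0.8245, 0.5500) = 0.9210
  → value = 0.9210
Under Zadeh (min–max):
  ~p = 1 − 0.39 = 0.61
  ~p | q = max(a, b) on (0.61, 0.55) = 0.61
  (~p | q) | q = max(a, b) on (0.61, 0.55) = 0.61
  → value = 0.6100
|0.9210 − 0.6100| = 0.311

0.311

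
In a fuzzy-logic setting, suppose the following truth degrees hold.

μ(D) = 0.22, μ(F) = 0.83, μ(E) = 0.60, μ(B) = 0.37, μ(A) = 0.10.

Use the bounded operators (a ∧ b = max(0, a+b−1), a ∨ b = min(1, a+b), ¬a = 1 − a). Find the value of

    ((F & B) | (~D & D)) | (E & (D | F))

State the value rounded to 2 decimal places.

0.80

F & B = max(0, a+b−1) on (0.83, 0.37) = 0.20
~D = 1 − 0.22 = 0.78
~D & D = max(0, a+b−1) on (0.78, 0.22) = 0.00
(F & B) | (~D & D) = min(1, a+b) on (0.20, 0.00) = 0.20
D | F = min(1, a+b) on (0.22, 0.83) = 1.00
E & (D | F) = max(0, a+b−1) on (0.60, 1.00) = 0.60
((F & B) | (~D & D)) | (E & (D | F)) = min(1, a+b) on (0.20, 0.60) = 0.80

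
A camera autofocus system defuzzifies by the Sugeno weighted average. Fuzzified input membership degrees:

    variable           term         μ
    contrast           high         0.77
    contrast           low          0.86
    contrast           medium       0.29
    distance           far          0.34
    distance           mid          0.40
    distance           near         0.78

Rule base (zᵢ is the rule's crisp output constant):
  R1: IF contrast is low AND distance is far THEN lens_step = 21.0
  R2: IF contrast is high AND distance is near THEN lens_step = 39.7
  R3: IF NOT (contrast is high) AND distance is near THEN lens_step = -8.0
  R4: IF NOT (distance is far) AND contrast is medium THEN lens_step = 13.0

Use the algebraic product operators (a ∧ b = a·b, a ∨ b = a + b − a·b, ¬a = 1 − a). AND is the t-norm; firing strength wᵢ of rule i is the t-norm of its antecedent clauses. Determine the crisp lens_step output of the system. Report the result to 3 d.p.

24.559

R1 (z=21.0): low=0.86, far=0.34; AND[a·b] → w = 0.2924
R2 (z=39.7): high=0.77, near=0.78; AND[a·b] → w = 0.6006
R3 (z=-8.0): ¬high=1−0.77=0.23, near=0.78; AND[a·b] → w = 0.1794
R4 (z=13.0): ¬far=1−0.34=0.66, medium=0.29; AND[a·b] → w = 0.1914
Weighted average = (0.2924·21.0 + 0.6006·39.7 + 0.1794·-8.0 + 0.1914·13.0) / (0.2924 + 0.6006 + 0.1794 + 0.1914)
  = 31.0372 / 1.2638 = 24.559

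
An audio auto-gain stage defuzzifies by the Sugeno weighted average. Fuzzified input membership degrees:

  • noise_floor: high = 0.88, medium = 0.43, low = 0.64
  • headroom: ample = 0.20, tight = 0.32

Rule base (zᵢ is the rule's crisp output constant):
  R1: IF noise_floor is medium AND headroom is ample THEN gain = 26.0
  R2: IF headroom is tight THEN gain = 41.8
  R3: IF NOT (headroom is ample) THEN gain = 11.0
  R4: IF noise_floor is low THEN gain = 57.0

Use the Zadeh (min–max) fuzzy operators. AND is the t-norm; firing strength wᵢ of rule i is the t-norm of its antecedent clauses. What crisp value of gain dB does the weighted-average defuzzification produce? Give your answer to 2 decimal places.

32.58

R1 (z=26.0): medium=0.43, ample=0.20; AND[min(a, b)] → w = 0.20
R2 (z=41.8): tight=0.32 → w = 0.32
R3 (z=11.0): ¬ample=1−0.20=0.80 → w = 0.80
R4 (z=57.0): low=0.64 → w = 0.64
Weighted average = (0.20·26.0 + 0.32·41.8 + 0.80·11.0 + 0.64·57.0) / (0.20 + 0.32 + 0.80 + 0.64)
  = 63.8560 / 1.9600 = 32.58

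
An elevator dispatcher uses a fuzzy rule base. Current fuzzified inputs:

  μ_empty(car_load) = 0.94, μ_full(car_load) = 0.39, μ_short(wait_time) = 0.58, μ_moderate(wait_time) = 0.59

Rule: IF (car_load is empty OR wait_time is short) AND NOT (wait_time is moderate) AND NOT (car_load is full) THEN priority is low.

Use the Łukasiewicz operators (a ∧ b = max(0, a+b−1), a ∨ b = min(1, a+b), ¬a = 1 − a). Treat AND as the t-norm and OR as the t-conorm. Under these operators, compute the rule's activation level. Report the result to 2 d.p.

0.02

firing strength: (empty=0.94 OR short=0.58) = 1.00; AND[max(0, a+b−1)] with ¬moderate=1−0.59=0.41, ¬full=1−0.39=0.61 → w = 0.02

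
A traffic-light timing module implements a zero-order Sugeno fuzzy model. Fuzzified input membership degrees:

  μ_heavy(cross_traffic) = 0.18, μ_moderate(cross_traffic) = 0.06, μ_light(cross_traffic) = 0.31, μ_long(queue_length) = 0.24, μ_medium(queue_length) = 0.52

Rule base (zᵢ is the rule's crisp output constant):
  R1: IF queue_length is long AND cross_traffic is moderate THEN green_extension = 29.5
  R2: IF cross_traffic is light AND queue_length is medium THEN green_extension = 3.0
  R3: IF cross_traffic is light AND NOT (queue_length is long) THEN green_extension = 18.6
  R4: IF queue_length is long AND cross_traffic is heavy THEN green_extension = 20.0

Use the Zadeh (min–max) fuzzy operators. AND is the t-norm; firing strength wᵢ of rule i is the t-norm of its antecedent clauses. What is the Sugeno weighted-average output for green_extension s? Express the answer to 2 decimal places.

14.03

R1 (z=29.5): long=0.24, moderate=0.06; AND[min(a, b)] → w = 0.06
R2 (z=3.0): light=0.31, medium=0.52; AND[min(a, b)] → w = 0.31
R3 (z=18.6): light=0.31, ¬long=1−0.24=0.76; AND[min(a, b)] → w = 0.31
R4 (z=20.0): long=0.24, heavy=0.18; AND[min(a, b)] → w = 0.18
Weighted average = (0.06·29.5 + 0.31·3.0 + 0.31·18.6 + 0.18·20.0) / (0.06 + 0.31 + 0.31 + 0.18)
  = 12.0660 / 0.8600 = 14.03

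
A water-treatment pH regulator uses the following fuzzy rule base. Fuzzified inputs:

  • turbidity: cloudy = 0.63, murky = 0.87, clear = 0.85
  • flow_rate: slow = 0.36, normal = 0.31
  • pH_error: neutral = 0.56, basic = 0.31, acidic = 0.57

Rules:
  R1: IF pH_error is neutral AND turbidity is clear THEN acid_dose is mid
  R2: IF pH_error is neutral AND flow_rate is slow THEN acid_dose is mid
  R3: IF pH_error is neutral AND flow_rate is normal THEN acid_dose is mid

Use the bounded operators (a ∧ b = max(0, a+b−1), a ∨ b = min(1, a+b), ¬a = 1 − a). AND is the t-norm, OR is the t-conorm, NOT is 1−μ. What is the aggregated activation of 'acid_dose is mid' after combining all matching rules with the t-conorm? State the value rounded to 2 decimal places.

R1: neutral=0.56, clear=0.85; AND[max(0, a+b−1)] → w = 0.41
R2: neutral=0.56, slow=0.36; AND[max(0, a+b−1)] → w = 0.00
R3: neutral=0.56, normal=0.31; AND[max(0, a+b−1)] → w = 0.00
Rules with consequent 'mid': {R1, R2, R3} → strengths 0.41, 0.00, 0.00
Aggregate via t-conorm [min(1, a+b)]: 0.41

0.41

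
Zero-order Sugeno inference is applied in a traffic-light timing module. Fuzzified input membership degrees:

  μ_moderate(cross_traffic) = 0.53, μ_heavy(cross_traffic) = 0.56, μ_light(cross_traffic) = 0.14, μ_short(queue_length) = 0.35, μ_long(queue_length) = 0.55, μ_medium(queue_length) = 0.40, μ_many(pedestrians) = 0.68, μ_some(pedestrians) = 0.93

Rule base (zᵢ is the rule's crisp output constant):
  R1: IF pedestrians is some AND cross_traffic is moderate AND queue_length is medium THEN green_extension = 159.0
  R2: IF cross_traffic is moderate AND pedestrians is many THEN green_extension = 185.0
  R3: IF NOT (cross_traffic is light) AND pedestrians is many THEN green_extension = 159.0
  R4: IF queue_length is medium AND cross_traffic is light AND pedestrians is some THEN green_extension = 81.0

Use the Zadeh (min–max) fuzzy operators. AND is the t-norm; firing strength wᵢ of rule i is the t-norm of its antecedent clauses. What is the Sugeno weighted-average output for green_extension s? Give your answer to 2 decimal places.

R1 (z=159.0): some=0.93, moderate=0.53, medium=0.40; AND[min(a, b)] → w = 0.40
R2 (z=185.0): moderate=0.53, many=0.68; AND[min(a, b)] → w = 0.53
R3 (z=159.0): ¬light=1−0.14=0.86, many=0.68; AND[min(a, b)] → w = 0.68
R4 (z=81.0): medium=0.40, light=0.14, some=0.93; AND[min(a, b)] → w = 0.14
Weighted average = (0.40·159.0 + 0.53·185.0 + 0.68·159.0 + 0.14·81.0) / (0.40 + 0.53 + 0.68 + 0.14)
  = 281.1100 / 1.7500 = 160.63

160.63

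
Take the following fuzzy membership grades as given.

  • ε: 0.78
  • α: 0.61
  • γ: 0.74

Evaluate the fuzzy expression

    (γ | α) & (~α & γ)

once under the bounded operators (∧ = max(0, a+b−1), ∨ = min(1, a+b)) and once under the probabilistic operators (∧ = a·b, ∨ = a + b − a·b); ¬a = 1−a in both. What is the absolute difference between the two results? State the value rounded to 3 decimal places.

Under bounded:
  γ | α = min(1, a+b) on (0.74, 0.61) = 1.00
  ~α = 1 − 0.61 = 0.39
  ~α & γ = max(0, a+b−1) on (0.39, 0.74) = 0.13
  (γ | α) & (~α & γ) = max(0, a+b−1) on (1.00, 0.13) = 0.13
  → value = 0.1300
Under probabilistic:
  γ | α = a + b − a·b on (0.7400, 0.6100) = 0.8986
  ~α = 1 − 0.6100 = 0.3900
  ~α & γ = a·b on (0.3900, 0.7400) = 0.2886
  (γ | α) & (~α & γ) = a·b on (0.8986, 0.2886) = 0.2593
  → value = 0.2593
|0.1300 − 0.2593| = 0.129

0.129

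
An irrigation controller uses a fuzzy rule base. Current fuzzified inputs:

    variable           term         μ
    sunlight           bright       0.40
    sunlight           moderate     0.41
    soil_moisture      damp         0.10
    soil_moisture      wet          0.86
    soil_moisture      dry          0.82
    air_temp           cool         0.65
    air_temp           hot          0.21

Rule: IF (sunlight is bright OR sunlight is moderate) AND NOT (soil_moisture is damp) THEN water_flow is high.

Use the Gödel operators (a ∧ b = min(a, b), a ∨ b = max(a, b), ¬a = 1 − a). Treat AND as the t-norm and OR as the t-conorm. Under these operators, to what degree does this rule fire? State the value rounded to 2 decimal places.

firing strength: (bright=0.40 OR moderate=0.41) = 0.41; AND[min(a, b)] with ¬damp=1−0.10=0.90 → w = 0.41

0.41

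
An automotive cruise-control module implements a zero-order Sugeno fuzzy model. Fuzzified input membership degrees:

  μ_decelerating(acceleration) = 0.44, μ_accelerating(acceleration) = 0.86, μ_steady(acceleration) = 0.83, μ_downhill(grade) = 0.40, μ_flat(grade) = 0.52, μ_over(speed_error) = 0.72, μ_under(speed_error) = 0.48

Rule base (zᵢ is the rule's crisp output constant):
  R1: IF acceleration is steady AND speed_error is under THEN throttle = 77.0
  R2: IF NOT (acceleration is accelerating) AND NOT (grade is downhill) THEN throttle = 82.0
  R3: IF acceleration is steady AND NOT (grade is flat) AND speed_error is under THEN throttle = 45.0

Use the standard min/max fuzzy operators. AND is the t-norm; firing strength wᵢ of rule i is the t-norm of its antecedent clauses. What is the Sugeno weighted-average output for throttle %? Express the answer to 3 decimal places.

63.673

R1 (z=77.0): steady=0.83, under=0.48; AND[min(a, b)] → w = 0.48
R2 (z=82.0): ¬accelerating=1−0.86=0.14, ¬downhill=1−0.40=0.60; AND[min(a, b)] → w = 0.14
R3 (z=45.0): steady=0.83, ¬flat=1−0.52=0.48, under=0.48; AND[min(a, b)] → w = 0.48
Weighted average = (0.48·77.0 + 0.14·82.0 + 0.48·45.0) / (0.48 + 0.14 + 0.48)
  = 70.0400 / 1.1000 = 63.673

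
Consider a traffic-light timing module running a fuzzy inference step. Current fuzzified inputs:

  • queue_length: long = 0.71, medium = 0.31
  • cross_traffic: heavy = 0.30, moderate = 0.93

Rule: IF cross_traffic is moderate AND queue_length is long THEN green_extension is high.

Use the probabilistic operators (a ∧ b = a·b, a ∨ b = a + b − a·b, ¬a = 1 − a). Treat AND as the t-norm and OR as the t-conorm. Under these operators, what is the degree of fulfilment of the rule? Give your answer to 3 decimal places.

0.660

firing strength: moderate=0.93, long=0.71; AND[a·b] → w = 0.6603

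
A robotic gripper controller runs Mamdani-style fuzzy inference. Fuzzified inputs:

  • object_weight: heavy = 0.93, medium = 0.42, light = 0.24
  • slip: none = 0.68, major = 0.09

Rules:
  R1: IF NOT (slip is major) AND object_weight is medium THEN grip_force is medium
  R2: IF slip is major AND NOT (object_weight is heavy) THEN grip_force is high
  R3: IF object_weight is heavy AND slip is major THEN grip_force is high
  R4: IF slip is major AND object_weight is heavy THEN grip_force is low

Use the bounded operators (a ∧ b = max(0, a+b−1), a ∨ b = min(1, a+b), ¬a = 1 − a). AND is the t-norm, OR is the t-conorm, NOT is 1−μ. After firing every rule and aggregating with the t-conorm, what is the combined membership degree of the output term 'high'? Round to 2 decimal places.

0.02

R1: ¬major=1−0.09=0.91, medium=0.42; AND[max(0, a+b−1)] → w = 0.33
R2: major=0.09, ¬heavy=1−0.93=0.07; AND[max(0, a+b−1)] → w = 0.00
R3: heavy=0.93, major=0.09; AND[max(0, a+b−1)] → w = 0.02
R4: major=0.09, heavy=0.93; AND[max(0, a+b−1)] → w = 0.02
Rules with consequent 'high': {R2, R3} → strengths 0.00, 0.02
Aggregate via t-conorm [min(1, a+b)]: 0.02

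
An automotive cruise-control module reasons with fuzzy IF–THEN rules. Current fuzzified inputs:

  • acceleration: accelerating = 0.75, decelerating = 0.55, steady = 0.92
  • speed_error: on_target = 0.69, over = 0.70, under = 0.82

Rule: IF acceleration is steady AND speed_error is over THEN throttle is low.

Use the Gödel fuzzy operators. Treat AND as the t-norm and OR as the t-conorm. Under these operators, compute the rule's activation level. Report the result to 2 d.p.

0.70

firing strength: steady=0.92, over=0.70; AND[min(a, b)] → w = 0.70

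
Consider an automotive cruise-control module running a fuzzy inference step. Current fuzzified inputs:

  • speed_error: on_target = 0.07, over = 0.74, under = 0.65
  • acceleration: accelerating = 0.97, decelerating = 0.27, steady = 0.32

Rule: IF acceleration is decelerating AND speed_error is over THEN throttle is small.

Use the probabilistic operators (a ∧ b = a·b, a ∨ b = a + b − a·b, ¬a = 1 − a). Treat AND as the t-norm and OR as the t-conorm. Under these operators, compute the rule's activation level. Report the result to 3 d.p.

firing strength: decelerating=0.27, over=0.74; AND[a·b] → w = 0.1998

0.200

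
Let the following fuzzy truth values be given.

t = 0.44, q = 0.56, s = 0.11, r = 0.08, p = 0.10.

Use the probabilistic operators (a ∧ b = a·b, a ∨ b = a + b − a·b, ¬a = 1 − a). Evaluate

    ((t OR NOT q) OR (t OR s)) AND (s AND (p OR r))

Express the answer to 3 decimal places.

NOT q = 1 − 0.5600 = 0.4400
t OR NOT q = a + b − a·b on (0.4400, 0.4400) = 0.6864
t OR s = a + b − a·b on (0.4400, 0.1100) = 0.5016
(t OR NOT q) OR (t OR s) = a + b − a·b on (0.6864, 0.5016) = 0.8437
p OR r = a + b − a·b on (0.1000, 0.0800) = 0.1720
s AND (p OR r) = a·b on (0.1100, 0.1720) = 0.0189
((t OR NOT q) OR (t OR s)) AND (s AND (p OR r)) = a·b on (0.8437, 0.0189) = 0.0160

0.016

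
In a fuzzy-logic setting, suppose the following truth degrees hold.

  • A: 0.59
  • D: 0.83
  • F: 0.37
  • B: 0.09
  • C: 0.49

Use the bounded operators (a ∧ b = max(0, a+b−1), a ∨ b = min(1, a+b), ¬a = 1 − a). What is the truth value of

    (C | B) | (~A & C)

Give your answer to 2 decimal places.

C | B = min(1, a+b) on (0.49, 0.09) = 0.58
~A = 1 − 0.59 = 0.41
~A & C = max(0, a+b−1) on (0.41, 0.49) = 0.00
(C | B) | (~A & C) = min(1, a+b) on (0.58, 0.00) = 0.58

0.58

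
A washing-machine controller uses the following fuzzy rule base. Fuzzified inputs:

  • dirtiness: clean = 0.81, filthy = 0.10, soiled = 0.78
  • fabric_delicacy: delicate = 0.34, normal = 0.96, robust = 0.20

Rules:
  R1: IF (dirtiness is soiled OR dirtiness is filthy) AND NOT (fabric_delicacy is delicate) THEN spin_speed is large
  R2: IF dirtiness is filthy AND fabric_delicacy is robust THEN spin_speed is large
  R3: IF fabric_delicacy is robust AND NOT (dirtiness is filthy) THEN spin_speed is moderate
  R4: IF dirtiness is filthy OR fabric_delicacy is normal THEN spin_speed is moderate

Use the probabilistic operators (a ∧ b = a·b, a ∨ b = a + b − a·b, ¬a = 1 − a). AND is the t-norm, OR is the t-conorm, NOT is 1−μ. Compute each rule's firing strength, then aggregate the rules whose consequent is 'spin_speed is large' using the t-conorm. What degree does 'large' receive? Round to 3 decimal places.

0.539

R1: (soiled=0.78 OR filthy=0.10) = 0.8020; AND[a·b] with ¬delicate=1−0.34=0.66 → w = 0.5293
R2: filthy=0.10, robust=0.20; AND[a·b] → w = 0.0200
R3: robust=0.20, ¬filthy=1−0.10=0.90; AND[a·b] → w = 0.1800
R4: filthy=0.10, normal=0.96; OR[a + b − a·b] → w = 0.9640
Rules with consequent 'large': {R1, R2} → strengths 0.5293, 0.0200
Aggregate via t-conorm [a + b − a·b]: 0.5387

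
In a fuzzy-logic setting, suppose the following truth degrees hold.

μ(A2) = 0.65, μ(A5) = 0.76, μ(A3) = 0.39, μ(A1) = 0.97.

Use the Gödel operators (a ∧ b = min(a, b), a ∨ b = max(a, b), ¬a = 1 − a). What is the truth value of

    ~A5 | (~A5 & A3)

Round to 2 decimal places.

0.24

~A5 = 1 − 0.76 = 0.24
~A5 = 1 − 0.76 = 0.24
~A5 & A3 = min(a, b) on (0.24, 0.39) = 0.24
~A5 | (~A5 & A3) = max(a, b) on (0.24, 0.24) = 0.24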